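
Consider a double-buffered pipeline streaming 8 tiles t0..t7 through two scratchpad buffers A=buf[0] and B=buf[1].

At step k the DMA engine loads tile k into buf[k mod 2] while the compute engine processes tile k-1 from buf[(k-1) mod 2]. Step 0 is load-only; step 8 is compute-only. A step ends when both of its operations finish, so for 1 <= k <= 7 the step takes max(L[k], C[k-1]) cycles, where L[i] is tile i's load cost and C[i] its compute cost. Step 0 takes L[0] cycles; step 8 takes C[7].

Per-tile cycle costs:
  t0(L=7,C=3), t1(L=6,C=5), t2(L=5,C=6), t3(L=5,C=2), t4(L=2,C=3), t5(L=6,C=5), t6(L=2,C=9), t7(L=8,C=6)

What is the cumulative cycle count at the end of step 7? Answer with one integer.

k=0 load=t0/7c comp=- wait=7 total=7
k=1 load=t1/6c comp=t0/3c wait=6 total=13
k=2 load=t2/5c comp=t1/5c wait=5 total=18
k=3 load=t3/5c comp=t2/6c wait=6 total=24
k=4 load=t4/2c comp=t3/2c wait=2 total=26
k=5 load=t5/6c comp=t4/3c wait=6 total=32
k=6 load=t6/2c comp=t5/5c wait=5 total=37
k=7 load=t7/8c comp=t6/9c wait=9 total=46
k=8 load=- comp=t7/6c wait=6 total=52

end_cycle[7] = 46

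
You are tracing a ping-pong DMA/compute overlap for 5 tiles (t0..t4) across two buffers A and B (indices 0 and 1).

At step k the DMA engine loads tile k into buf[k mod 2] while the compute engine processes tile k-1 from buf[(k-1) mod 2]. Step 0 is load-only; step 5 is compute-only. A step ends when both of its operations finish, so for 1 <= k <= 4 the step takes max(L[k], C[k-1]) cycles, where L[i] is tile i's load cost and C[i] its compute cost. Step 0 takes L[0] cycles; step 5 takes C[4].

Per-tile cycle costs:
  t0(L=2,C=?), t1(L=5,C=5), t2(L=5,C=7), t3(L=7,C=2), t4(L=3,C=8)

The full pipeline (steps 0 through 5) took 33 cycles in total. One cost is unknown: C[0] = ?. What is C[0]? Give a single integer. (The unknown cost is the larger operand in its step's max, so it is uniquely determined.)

C[0] = 8

step 0: dur = L[0]=2 = 2
step 1: dur = max(L[1]=5, C[0]=?) = C[0]  (unknown; binding)
step 2: dur = max(L[2]=5, C[1]=5) = 5
step 3: dur = max(L[3]=7, C[2]=7) = 7
step 4: dur = max(L[4]=3, C[3]=2) = 3
step 5: dur = C[4]=8 = 8
sum of known step durations = 25
dur[1] = total - known = 33 - 25 = 8
C[0] is the binding max in step 1, so C[0] = dur[1] = 8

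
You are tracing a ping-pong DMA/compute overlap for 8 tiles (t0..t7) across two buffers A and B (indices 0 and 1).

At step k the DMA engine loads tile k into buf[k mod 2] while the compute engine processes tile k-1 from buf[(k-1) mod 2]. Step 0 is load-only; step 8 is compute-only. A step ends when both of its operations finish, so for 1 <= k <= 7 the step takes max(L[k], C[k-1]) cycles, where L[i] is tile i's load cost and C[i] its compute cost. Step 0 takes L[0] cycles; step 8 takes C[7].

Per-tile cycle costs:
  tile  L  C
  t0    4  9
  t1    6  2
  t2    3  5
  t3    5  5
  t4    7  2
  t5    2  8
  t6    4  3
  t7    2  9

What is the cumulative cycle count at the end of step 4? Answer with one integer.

step 0: L[0]=4 → dur=4, Σ=4 | A=load:t0 B=idle [load-only]
step 1: L[1]=6 C[0]=9 → dur=9, Σ=13 | A=compute:t0 B=load:t1 [compute-bound]
step 2: L[2]=3 C[1]=2 → dur=3, Σ=16 | A=load:t2 B=compute:t1 [load-bound]
step 3: L[3]=5 C[2]=5 → dur=5, Σ=21 | A=compute:t2 B=load:t3 [tied]
step 4: L[4]=7 C[3]=5 → dur=7, Σ=28 | A=load:t4 B=compute:t3 [load-bound]
step 5: L[5]=2 C[4]=2 → dur=2, Σ=30 | A=compute:t4 B=load:t5 [tied]
step 6: L[6]=4 C[5]=8 → dur=8, Σ=38 | A=load:t6 B=compute:t5 [compute-bound]
step 7: L[7]=2 C[6]=3 → dur=3, Σ=41 | A=compute:t6 B=load:t7 [compute-bound]
step 8: C[7]=9 → dur=9, Σ=50 | A=idle B=compute:t7 [compute-only]

end_cycle[4] = 28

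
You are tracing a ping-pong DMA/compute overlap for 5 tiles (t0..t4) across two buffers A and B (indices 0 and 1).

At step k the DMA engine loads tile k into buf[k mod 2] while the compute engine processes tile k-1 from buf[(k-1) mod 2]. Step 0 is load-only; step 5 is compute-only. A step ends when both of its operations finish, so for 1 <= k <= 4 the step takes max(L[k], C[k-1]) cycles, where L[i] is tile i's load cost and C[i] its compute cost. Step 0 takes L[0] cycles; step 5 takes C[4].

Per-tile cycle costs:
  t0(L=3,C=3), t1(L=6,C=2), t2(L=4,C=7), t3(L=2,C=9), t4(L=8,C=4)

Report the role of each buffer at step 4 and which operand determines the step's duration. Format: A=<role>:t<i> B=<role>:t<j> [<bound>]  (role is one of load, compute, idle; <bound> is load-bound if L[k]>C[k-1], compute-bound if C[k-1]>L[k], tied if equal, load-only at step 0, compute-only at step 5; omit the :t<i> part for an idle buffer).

step 4: A=load:t4 B=compute:t3 [compute-bound]

step 0: L[0]=3 → dur=3, Σ=3 | A=load:t0 B=idle [load-only]
step 1: L[1]=6 C[0]=3 → dur=6, Σ=9 | A=compute:t0 B=load:t1 [load-bound]
step 2: L[2]=4 C[1]=2 → dur=4, Σ=13 | A=load:t2 B=compute:t1 [load-bound]
step 3: L[3]=2 C[2]=7 → dur=7, Σ=20 | A=compute:t2 B=load:t3 [compute-bound]
step 4: L[4]=8 C[3]=9 → dur=9, Σ=29 | A=load:t4 B=compute:t3 [compute-bound]
step 5: C[4]=4 → dur=4, Σ=33 | A=compute:t4 B=idle [compute-only]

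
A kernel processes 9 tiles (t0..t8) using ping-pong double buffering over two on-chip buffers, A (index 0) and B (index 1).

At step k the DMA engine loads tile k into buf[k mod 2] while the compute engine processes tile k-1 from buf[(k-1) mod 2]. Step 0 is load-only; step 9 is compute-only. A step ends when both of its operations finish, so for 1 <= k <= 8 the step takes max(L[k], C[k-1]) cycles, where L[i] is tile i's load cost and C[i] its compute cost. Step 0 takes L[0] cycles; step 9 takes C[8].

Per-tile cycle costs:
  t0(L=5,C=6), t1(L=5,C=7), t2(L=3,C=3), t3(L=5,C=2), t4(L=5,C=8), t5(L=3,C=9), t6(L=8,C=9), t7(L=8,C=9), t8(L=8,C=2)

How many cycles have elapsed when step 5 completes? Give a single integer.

k=0 load=t0/5c comp=- wait=5 total=5
k=1 load=t1/5c comp=t0/6c wait=6 total=11
k=2 load=t2/3c comp=t1/7c wait=7 total=18
k=3 load=t3/5c comp=t2/3c wait=5 total=23
k=4 load=t4/5c comp=t3/2c wait=5 total=28
k=5 load=t5/3c comp=t4/8c wait=8 total=36
k=6 load=t6/8c comp=t5/9c wait=9 total=45
k=7 load=t7/8c comp=t6/9c wait=9 total=54
k=8 load=t8/8c comp=t7/9c wait=9 total=63
k=9 load=- comp=t8/2c wait=2 total=65

end_cycle[5] = 36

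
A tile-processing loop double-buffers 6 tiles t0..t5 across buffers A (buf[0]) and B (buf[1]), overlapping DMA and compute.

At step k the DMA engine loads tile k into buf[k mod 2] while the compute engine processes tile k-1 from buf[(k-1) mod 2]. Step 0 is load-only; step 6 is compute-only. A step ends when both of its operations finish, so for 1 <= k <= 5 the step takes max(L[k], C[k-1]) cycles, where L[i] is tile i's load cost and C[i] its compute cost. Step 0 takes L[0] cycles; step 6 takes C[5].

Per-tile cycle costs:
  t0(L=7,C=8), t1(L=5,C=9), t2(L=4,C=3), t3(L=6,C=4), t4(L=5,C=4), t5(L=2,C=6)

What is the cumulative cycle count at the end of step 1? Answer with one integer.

[0] DMA t0→A (7c) ∥ CU idle ⇒ 7c, clock 7
[1] DMA t1→B (5c) ∥ CU A:t0 (8c) ⇒ 8c, clock 15
[2] DMA t2→A (4c) ∥ CU B:t1 (9c) ⇒ 9c, clock 24
[3] DMA t3→B (6c) ∥ CU A:t2 (3c) ⇒ 6c, clock 30
[4] DMA t4→A (5c) ∥ CU B:t3 (4c) ⇒ 5c, clock 35
[5] DMA t5→B (2c) ∥ CU A:t4 (4c) ⇒ 4c, clock 39
[6] DMA idle ∥ CU B:t5 (6c) ⇒ 6c, clock 45

end_cycle[1] = 15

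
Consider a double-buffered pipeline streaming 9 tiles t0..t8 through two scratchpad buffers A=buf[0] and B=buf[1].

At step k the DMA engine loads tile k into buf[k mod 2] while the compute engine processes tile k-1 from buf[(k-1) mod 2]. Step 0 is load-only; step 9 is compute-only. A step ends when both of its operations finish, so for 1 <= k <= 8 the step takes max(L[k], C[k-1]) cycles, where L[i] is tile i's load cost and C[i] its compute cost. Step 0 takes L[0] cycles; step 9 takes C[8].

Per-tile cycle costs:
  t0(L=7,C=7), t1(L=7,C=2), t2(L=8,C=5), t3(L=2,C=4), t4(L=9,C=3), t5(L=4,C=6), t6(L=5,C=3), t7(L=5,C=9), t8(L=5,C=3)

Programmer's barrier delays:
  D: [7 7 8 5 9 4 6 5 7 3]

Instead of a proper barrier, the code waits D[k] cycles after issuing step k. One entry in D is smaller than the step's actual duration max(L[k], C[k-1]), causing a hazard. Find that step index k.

hazard at step 8

k=0 barrier L[0]=7→7c, D[0]=7 ok
k=1 barrier max(L[1]=7,C[0]=7)→7c, D[1]=7 ok
k=2 barrier max(L[2]=8,C[1]=2)→8c, D[2]=8 ok
k=3 barrier max(L[3]=2,C[2]=5)→5c, D[3]=5 ok
k=4 barrier max(L[4]=9,C[3]=4)→9c, D[4]=9 ok
k=5 barrier max(L[5]=4,C[4]=3)→4c, D[5]=4 ok
k=6 barrier max(L[6]=5,C[5]=6)→6c, D[6]=6 ok
k=7 barrier max(L[7]=5,C[6]=3)→5c, D[7]=5 ok
k=8 barrier max(L[8]=5,C[7]=9)→9c, D[8]=7 SHORT
k=9 barrier C[8]=3→3c, D[9]=3 ok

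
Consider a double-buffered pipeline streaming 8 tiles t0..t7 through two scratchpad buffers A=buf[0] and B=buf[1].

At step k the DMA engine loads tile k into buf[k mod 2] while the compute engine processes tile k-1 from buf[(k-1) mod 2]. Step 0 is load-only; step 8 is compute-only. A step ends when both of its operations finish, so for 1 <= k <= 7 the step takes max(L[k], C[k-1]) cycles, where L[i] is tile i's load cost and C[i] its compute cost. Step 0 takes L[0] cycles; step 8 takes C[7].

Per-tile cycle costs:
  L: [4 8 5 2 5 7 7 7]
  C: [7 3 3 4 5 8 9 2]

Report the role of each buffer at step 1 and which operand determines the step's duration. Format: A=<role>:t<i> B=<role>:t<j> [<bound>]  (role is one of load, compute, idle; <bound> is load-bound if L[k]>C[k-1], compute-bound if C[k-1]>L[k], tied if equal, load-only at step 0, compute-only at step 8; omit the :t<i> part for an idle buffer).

step 0: L[0]=4 → dur=4, Σ=4 | A=load:t0 B=idle [load-only]
step 1: L[1]=8 C[0]=7 → dur=8, Σ=12 | A=compute:t0 B=load:t1 [load-bound]
step 2: L[2]=5 C[1]=3 → dur=5, Σ=17 | A=load:t2 B=compute:t1 [load-bound]
step 3: L[3]=2 C[2]=3 → dur=3, Σ=20 | A=compute:t2 B=load:t3 [compute-bound]
step 4: L[4]=5 C[3]=4 → dur=5, Σ=25 | A=load:t4 B=compute:t3 [load-bound]
step 5: L[5]=7 C[4]=5 → dur=7, Σ=32 | A=compute:t4 B=load:t5 [load-bound]
step 6: L[6]=7 C[5]=8 → dur=8, Σ=40 | A=load:t6 B=compute:t5 [compute-bound]
step 7: L[7]=7 C[6]=9 → dur=9, Σ=49 | A=compute:t6 B=load:t7 [compute-bound]
step 8: C[7]=2 → dur=2, Σ=51 | A=idle B=compute:t7 [compute-only]

step 1: A=compute:t0 B=load:t1 [load-bound]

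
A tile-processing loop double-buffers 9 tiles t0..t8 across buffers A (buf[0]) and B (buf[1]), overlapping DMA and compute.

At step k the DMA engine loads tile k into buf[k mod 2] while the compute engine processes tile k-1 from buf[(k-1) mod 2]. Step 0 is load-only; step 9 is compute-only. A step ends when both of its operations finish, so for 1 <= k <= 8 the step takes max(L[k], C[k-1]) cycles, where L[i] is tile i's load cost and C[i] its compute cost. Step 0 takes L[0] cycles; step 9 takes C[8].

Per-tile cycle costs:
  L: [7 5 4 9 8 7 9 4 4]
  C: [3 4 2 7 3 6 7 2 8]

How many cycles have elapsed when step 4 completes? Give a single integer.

  0. 7=7c; end=7; A:t0 B:-
  1. max(5,3)=5c; end=12; A:t0 B:t1
  2. max(4,4)=4c; end=16; A:t2 B:t1
  3. max(9,2)=9c; end=25; A:t2 B:t3
  4. max(8,7)=8c; end=33; A:t4 B:t3
  5. max(7,3)=7c; end=40; A:t4 B:t5
  6. max(9,6)=9c; end=49; A:t6 B:t5
  7. max(4,7)=7c; end=56; A:t6 B:t7
  8. max(4,2)=4c; end=60; A:t8 B:t7
  9. 8=8c; end=68; A:t8 B:t7

end_cycle[4] = 33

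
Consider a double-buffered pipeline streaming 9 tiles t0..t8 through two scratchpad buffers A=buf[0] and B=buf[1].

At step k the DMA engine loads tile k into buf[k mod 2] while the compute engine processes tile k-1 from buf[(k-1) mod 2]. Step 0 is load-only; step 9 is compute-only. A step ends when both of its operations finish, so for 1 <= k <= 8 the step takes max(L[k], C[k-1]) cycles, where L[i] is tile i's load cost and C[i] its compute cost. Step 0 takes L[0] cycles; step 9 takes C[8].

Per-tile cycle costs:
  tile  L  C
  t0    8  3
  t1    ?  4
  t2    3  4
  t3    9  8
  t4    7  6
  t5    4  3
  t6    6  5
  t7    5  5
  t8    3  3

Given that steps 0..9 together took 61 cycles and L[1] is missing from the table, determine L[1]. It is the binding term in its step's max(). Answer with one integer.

L[1] = 7

step 0 = dur = L[0]=8 = 8
step 1 = dur = max(L[1]=?, C[0]=3) = L[1]  (unknown; binding)
step 2 = dur = max(L[2]=3, C[1]=4) = 4
step 3 = dur = max(L[3]=9, C[2]=4) = 9
step 4 = dur = max(L[4]=7, C[3]=8) = 8
step 5 = dur = max(L[5]=4, C[4]=6) = 6
step 6 = dur = max(L[6]=6, C[5]=3) = 6
step 7 = dur = max(L[7]=5, C[6]=5) = 5
step 8 = dur = max(L[8]=3, C[7]=5) = 5
step 9 = dur = C[8]=3 = 3
sum of known step durations = 54
dur[1] = total - known = 61 - 54 = 7
L[1] is the binding max in step 1, so L[1] = dur[1] = 7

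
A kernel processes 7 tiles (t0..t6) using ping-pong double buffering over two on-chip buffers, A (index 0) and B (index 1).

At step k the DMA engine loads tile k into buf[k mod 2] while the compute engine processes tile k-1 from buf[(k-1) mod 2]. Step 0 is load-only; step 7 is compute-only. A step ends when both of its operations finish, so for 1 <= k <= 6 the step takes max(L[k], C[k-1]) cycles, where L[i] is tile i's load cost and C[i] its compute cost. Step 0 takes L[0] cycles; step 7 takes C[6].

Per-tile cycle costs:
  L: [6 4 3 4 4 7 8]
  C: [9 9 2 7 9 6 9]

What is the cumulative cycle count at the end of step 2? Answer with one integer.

[0] DMA t0→A (6c) ∥ CU idle ⇒ 6c, clock 6
[1] DMA t1→B (4c) ∥ CU A:t0 (9c) ⇒ 9c, clock 15
[2] DMA t2→A (3c) ∥ CU B:t1 (9c) ⇒ 9c, clock 24
[3] DMA t3→B (4c) ∥ CU A:t2 (2c) ⇒ 4c, clock 28
[4] DMA t4→A (4c) ∥ CU B:t3 (7c) ⇒ 7c, clock 35
[5] DMA t5→B (7c) ∥ CU A:t4 (9c) ⇒ 9c, clock 44
[6] DMA t6→A (8c) ∥ CU B:t5 (6c) ⇒ 8c, clock 52
[7] DMA idle ∥ CU A:t6 (9c) ⇒ 9c, clock 61

end_cycle[2] = 24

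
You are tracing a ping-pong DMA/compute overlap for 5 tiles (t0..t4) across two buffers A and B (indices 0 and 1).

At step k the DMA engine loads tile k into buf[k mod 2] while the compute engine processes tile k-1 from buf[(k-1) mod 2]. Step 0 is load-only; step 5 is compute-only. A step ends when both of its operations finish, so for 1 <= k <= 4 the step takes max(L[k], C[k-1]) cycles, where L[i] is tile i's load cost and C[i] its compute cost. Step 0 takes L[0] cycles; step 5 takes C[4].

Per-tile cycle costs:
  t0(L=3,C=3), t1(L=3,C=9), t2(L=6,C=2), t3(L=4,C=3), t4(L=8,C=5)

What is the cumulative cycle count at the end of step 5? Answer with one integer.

[0] DMA t0→A (3c) ∥ CU idle ⇒ 3c, clock 3
[1] DMA t1→B (3c) ∥ CU A:t0 (3c) ⇒ 3c, clock 6
[2] DMA t2→A (6c) ∥ CU B:t1 (9c) ⇒ 9c, clock 15
[3] DMA t3→B (4c) ∥ CU A:t2 (2c) ⇒ 4c, clock 19
[4] DMA t4→A (8c) ∥ CU B:t3 (3c) ⇒ 8c, clock 27
[5] DMA idle ∥ CU A:t4 (5c) ⇒ 5c, clock 32

end_cycle[5] = 32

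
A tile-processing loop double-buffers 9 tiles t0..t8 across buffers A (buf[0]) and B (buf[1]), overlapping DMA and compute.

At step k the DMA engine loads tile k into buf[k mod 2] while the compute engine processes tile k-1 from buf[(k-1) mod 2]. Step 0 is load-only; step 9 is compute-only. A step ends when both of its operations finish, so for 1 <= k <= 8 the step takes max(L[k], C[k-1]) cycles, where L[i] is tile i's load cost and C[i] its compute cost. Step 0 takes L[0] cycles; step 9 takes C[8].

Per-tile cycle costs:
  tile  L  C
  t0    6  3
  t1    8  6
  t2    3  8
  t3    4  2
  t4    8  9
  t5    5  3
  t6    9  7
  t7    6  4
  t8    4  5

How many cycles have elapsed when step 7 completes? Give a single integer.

step 0: L[0]=6 → dur=6, Σ=6 | A=load:t0 B=idle [load-only]
step 1: L[1]=8 C[0]=3 → dur=8, Σ=14 | A=compute:t0 B=load:t1 [load-bound]
step 2: L[2]=3 C[1]=6 → dur=6, Σ=20 | A=load:t2 B=compute:t1 [compute-bound]
step 3: L[3]=4 C[2]=8 → dur=8, Σ=28 | A=compute:t2 B=load:t3 [compute-bound]
step 4: L[4]=8 C[3]=2 → dur=8, Σ=36 | A=load:t4 B=compute:t3 [load-bound]
step 5: L[5]=5 C[4]=9 → dur=9, Σ=45 | A=compute:t4 B=load:t5 [compute-bound]
step 6: L[6]=9 C[5]=3 → dur=9, Σ=54 | A=load:t6 B=compute:t5 [load-bound]
step 7: L[7]=6 C[6]=7 → dur=7, Σ=61 | A=compute:t6 B=load:t7 [compute-bound]
step 8: L[8]=4 C[7]=4 → dur=4, Σ=65 | A=load:t8 B=compute:t7 [tied]
step 9: C[8]=5 → dur=5, Σ=70 | A=compute:t8 B=idle [compute-only]

end_cycle[7] = 61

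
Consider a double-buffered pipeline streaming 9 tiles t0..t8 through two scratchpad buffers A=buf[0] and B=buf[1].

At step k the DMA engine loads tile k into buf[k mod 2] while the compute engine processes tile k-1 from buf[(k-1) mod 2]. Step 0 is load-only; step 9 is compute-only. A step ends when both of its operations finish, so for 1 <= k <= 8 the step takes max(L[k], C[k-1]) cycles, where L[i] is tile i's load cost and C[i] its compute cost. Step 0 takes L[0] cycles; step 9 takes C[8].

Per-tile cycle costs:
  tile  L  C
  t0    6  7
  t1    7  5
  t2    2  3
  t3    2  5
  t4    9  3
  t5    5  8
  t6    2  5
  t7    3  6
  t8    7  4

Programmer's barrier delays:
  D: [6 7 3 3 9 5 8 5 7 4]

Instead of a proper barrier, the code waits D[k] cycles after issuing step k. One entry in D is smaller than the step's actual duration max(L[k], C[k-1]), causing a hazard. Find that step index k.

hazard at step 2

[0] required=L[0]=6=6 vs D=6 ok
[1] required=max(L[1]=7,C[0]=7)=7 vs D=7 ok
[2] required=max(L[2]=2,C[1]=5)=5 vs D=3 SHORT
[3] required=max(L[3]=2,C[2]=3)=3 vs D=3 ok
[4] required=max(L[4]=9,C[3]=5)=9 vs D=9 ok
[5] required=max(L[5]=5,C[4]=3)=5 vs D=5 ok
[6] required=max(L[6]=2,C[5]=8)=8 vs D=8 ok
[7] required=max(L[7]=3,C[6]=5)=5 vs D=5 ok
[8] required=max(L[8]=7,C[7]=6)=7 vs D=7 ok
[9] required=C[8]=4=4 vs D=4 ok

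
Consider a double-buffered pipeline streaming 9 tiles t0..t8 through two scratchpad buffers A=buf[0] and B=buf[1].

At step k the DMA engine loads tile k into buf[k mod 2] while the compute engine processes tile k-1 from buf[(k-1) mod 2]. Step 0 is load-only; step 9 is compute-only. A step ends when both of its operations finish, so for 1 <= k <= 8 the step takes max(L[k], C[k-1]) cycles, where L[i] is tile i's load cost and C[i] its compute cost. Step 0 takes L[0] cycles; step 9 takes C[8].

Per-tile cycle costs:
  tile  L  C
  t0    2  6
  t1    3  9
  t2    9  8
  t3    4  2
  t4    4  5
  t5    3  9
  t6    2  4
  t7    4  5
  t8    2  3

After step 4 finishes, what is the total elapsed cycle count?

end_cycle[4] = 29

step 0: L[0]=2 → dur=2, Σ=2 | A=load:t0 B=idle [load-only]
step 1: L[1]=3 C[0]=6 → dur=6, Σ=8 | A=compute:t0 B=load:t1 [compute-bound]
step 2: L[2]=9 C[1]=9 → dur=9, Σ=17 | A=load:t2 B=compute:t1 [tied]
step 3: L[3]=4 C[2]=8 → dur=8, Σ=25 | A=compute:t2 B=load:t3 [compute-bound]
step 4: L[4]=4 C[3]=2 → dur=4, Σ=29 | A=load:t4 B=compute:t3 [load-bound]
step 5: L[5]=3 C[4]=5 → dur=5, Σ=34 | A=compute:t4 B=load:t5 [compute-bound]
step 6: L[6]=2 C[5]=9 → dur=9, Σ=43 | A=load:t6 B=compute:t5 [compute-bound]
step 7: L[7]=4 C[6]=4 → dur=4, Σ=47 | A=compute:t6 B=load:t7 [tied]
step 8: L[8]=2 C[7]=5 → dur=5, Σ=52 | A=load:t8 B=compute:t7 [compute-bound]
step 9: C[8]=3 → dur=3, Σ=55 | A=compute:t8 B=idle [compute-only]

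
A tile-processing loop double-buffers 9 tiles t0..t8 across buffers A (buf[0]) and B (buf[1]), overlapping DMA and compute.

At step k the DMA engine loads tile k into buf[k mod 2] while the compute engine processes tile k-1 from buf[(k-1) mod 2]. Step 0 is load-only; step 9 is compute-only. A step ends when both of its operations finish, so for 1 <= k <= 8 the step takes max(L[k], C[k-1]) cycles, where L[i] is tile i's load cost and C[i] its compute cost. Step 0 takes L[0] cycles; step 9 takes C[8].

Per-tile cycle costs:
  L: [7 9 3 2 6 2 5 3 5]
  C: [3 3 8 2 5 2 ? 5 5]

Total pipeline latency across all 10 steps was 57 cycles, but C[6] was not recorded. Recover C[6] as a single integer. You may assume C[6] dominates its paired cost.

C[6] = 4

step 0 | dur = L[0]=7 = 7
step 1 | dur = max(L[1]=9, C[0]=3) = 9
step 2 | dur = max(L[2]=3, C[1]=3) = 3
step 3 | dur = max(L[3]=2, C[2]=8) = 8
step 4 | dur = max(L[4]=6, C[3]=2) = 6
step 5 | dur = max(L[5]=2, C[4]=5) = 5
step 6 | dur = max(L[6]=5, C[5]=2) = 5
step 7 | dur = max(L[7]=3, C[6]=?) = C[6]  (unknown; binding)
step 8 | dur = max(L[8]=5, C[7]=5) = 5
step 9 | dur = C[8]=5 = 5
sum of known step durations = 53
dur[7] = total - known = 57 - 53 = 4
C[6] is the binding max in step 7, so C[6] = dur[7] = 4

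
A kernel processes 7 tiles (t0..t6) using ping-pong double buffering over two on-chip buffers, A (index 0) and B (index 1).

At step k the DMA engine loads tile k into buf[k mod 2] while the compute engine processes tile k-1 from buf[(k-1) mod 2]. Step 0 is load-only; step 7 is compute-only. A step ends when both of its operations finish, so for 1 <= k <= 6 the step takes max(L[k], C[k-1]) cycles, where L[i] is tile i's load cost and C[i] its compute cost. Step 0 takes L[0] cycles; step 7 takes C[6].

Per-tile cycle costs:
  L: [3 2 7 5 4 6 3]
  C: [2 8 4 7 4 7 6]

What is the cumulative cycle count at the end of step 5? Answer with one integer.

[0] DMA t0→A (3c) ∥ CU idle ⇒ 3c, clock 3
[1] DMA t1→B (2c) ∥ CU A:t0 (2c) ⇒ 2c, clock 5
[2] DMA t2→A (7c) ∥ CU B:t1 (8c) ⇒ 8c, clock 13
[3] DMA t3→B (5c) ∥ CU A:t2 (4c) ⇒ 5c, clock 18
[4] DMA t4→A (4c) ∥ CU B:t3 (7c) ⇒ 7c, clock 25
[5] DMA t5→B (6c) ∥ CU A:t4 (4c) ⇒ 6c, clock 31
[6] DMA t6→A (3c) ∥ CU B:t5 (7c) ⇒ 7c, clock 38
[7] DMA idle ∥ CU A:t6 (6c) ⇒ 6c, clock 44

end_cycle[5] = 31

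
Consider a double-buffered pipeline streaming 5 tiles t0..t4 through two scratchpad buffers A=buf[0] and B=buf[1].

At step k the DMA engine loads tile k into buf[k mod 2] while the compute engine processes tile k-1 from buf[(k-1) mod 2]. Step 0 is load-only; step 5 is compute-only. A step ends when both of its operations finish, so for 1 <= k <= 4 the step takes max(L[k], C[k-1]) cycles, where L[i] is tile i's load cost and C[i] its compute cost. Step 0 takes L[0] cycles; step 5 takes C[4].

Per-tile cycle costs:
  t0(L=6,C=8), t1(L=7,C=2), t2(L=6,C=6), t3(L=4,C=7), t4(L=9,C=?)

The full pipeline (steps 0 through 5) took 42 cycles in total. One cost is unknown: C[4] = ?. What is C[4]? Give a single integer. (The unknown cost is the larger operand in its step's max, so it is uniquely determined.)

step 0: dur = L[0]=6 = 6
step 1: dur = max(L[1]=7, C[0]=8) = 8
step 2: dur = max(L[2]=6, C[1]=2) = 6
step 3: dur = max(L[3]=4, C[2]=6) = 6
step 4: dur = max(L[4]=9, C[3]=7) = 9
step 5: dur = C[4]=? = C[4]  (unknown; binding)
sum of known step durations = 35
dur[5] = total - known = 42 - 35 = 7
C[4] is the binding max in step 5, so C[4] = dur[5] = 7

C[4] = 7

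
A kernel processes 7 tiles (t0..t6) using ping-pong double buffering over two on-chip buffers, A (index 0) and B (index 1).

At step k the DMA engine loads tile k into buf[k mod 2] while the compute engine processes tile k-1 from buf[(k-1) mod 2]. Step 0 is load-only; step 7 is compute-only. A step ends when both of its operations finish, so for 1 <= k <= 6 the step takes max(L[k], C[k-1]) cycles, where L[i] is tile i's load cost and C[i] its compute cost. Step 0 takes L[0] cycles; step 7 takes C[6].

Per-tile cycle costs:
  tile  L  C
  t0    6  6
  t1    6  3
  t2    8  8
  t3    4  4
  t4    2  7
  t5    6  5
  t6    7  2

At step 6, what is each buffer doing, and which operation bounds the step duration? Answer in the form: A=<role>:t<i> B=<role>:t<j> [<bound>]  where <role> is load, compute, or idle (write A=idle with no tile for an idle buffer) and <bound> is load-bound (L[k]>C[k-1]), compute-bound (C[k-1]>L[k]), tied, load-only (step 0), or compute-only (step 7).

step 6: A=load:t6 B=compute:t5 [load-bound]

step 0: L[0]=6 → dur=6, Σ=6 | A=load:t0 B=idle [load-only]
step 1: L[1]=6 C[0]=6 → dur=6, Σ=12 | A=compute:t0 B=load:t1 [tied]
step 2: L[2]=8 C[1]=3 → dur=8, Σ=20 | A=load:t2 B=compute:t1 [load-bound]
step 3: L[3]=4 C[2]=8 → dur=8, Σ=28 | A=compute:t2 B=load:t3 [compute-bound]
step 4: L[4]=2 C[3]=4 → dur=4, Σ=32 | A=load:t4 B=compute:t3 [compute-bound]
step 5: L[5]=6 C[4]=7 → dur=7, Σ=39 | A=compute:t4 B=load:t5 [compute-bound]
step 6: L[6]=7 C[5]=5 → dur=7, Σ=46 | A=load:t6 B=compute:t5 [load-bound]
step 7: C[6]=2 → dur=2, Σ=48 | A=compute:t6 B=idle [compute-only]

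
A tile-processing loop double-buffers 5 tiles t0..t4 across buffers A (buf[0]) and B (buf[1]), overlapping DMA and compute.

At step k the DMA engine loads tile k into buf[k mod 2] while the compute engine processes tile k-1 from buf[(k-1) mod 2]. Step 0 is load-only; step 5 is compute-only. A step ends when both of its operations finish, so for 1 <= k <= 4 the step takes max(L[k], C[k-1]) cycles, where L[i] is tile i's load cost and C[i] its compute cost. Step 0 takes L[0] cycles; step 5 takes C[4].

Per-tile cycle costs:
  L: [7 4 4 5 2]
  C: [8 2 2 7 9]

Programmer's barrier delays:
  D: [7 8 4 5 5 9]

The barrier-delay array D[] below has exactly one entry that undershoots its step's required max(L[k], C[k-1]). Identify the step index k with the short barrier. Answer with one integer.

hazard at step 4

k=0 barrier L[0]=7→7c, D[0]=7 ok
k=1 barrier max(L[1]=4,C[0]=8)→8c, D[1]=8 ok
k=2 barrier max(L[2]=4,C[1]=2)→4c, D[2]=4 ok
k=3 barrier max(L[3]=5,C[2]=2)→5c, D[3]=5 ok
k=4 barrier max(L[4]=2,C[3]=7)→7c, D[4]=5 SHORT
k=5 barrier C[4]=9→9c, D[5]=9 ok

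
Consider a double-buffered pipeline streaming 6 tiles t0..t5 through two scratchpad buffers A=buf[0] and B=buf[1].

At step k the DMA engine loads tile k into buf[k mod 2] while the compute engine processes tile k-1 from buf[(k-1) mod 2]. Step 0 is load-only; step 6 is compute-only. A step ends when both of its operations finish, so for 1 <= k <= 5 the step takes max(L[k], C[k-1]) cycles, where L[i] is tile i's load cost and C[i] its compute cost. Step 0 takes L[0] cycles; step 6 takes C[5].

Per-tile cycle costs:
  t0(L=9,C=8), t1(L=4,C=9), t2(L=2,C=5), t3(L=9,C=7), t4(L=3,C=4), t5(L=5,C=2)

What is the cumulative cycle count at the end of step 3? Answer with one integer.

end_cycle[3] = 35

step 0: L[0]=9 → dur=9, Σ=9 | A=load:t0 B=idle [load-only]
step 1: L[1]=4 C[0]=8 → dur=8, Σ=17 | A=compute:t0 B=load:t1 [compute-bound]
step 2: L[2]=2 C[1]=9 → dur=9, Σ=26 | A=load:t2 B=compute:t1 [compute-bound]
step 3: L[3]=9 C[2]=5 → dur=9, Σ=35 | A=compute:t2 B=load:t3 [load-bound]
step 4: L[4]=3 C[3]=7 → dur=7, Σ=42 | A=load:t4 B=compute:t3 [compute-bound]
step 5: L[5]=5 C[4]=4 → dur=5, Σ=47 | A=compute:t4 B=load:t5 [load-bound]
step 6: C[5]=2 → dur=2, Σ=49 | A=idle B=compute:t5 [compute-only]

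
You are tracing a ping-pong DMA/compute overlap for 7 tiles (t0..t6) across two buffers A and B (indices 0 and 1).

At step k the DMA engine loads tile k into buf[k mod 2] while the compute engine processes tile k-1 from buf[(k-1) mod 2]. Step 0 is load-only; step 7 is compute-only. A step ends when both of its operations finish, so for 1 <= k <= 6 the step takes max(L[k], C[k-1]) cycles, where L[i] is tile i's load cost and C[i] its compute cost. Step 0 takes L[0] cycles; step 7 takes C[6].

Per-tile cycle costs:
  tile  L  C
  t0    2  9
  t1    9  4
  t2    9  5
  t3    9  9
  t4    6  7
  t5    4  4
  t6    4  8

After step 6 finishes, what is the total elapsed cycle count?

end_cycle[6] = 49

step 0: L[0]=2 → dur=2, Σ=2 | A=load:t0 B=idle [load-only]
step 1: L[1]=9 C[0]=9 → dur=9, Σ=11 | A=compute:t0 B=load:t1 [tied]
step 2: L[2]=9 C[1]=4 → dur=9, Σ=20 | A=load:t2 B=compute:t1 [load-bound]
step 3: L[3]=9 C[2]=5 → dur=9, Σ=29 | A=compute:t2 B=load:t3 [load-bound]
step 4: L[4]=6 C[3]=9 → dur=9, Σ=38 | A=load:t4 B=compute:t3 [compute-bound]
step 5: L[5]=4 C[4]=7 → dur=7, Σ=45 | A=compute:t4 B=load:t5 [compute-bound]
step 6: L[6]=4 C[5]=4 → dur=4, Σ=49 | A=load:t6 B=compute:t5 [tied]
step 7: C[6]=8 → dur=8, Σ=57 | A=compute:t6 B=idle [compute-only]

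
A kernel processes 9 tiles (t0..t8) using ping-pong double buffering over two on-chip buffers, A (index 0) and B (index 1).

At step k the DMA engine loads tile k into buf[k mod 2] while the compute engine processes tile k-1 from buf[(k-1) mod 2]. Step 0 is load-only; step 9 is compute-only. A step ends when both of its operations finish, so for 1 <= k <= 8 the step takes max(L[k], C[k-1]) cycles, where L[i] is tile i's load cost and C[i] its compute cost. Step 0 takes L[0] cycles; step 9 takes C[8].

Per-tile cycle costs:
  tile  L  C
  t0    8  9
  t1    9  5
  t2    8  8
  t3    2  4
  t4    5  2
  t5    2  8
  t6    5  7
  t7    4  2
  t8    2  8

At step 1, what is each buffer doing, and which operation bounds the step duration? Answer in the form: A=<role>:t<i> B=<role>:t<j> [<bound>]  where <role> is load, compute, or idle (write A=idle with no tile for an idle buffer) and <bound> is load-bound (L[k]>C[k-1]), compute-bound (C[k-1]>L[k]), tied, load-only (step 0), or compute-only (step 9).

step 1: A=compute:t0 B=load:t1 [tied]

k=0 load=t0/8c comp=- wait=8 total=8
k=1 load=t1/9c comp=t0/9c wait=9 total=17
k=2 load=t2/8c comp=t1/5c wait=8 total=25
k=3 load=t3/2c comp=t2/8c wait=8 total=33
k=4 load=t4/5c comp=t3/4c wait=5 total=38
k=5 load=t5/2c comp=t4/2c wait=2 total=40
k=6 load=t6/5c comp=t5/8c wait=8 total=48
k=7 load=t7/4c comp=t6/7c wait=7 total=55
k=8 load=t8/2c comp=t7/2c wait=2 total=57
k=9 load=- comp=t8/8c wait=8 total=65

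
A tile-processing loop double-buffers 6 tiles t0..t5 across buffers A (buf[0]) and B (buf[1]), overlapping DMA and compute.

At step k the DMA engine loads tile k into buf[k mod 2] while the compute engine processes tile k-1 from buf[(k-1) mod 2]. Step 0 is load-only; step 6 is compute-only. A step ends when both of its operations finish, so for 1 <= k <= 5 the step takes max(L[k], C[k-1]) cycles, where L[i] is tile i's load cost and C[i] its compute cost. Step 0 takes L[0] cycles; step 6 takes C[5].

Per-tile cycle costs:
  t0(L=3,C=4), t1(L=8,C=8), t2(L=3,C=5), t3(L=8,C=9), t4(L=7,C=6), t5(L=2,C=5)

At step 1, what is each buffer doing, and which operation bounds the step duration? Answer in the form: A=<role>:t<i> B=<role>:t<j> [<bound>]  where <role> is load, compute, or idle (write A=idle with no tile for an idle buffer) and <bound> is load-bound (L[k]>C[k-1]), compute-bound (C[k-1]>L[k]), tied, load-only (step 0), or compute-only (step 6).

step 1: A=compute:t0 B=load:t1 [load-bound]

k=0 load=t0/3c comp=- wait=3 total=3
k=1 load=t1/8c comp=t0/4c wait=8 total=11
k=2 load=t2/3c comp=t1/8c wait=8 total=19
k=3 load=t3/8c comp=t2/5c wait=8 total=27
k=4 load=t4/7c comp=t3/9c wait=9 total=36
k=5 load=t5/2c comp=t4/6c wait=6 total=42
k=6 load=- comp=t5/5c wait=5 total=47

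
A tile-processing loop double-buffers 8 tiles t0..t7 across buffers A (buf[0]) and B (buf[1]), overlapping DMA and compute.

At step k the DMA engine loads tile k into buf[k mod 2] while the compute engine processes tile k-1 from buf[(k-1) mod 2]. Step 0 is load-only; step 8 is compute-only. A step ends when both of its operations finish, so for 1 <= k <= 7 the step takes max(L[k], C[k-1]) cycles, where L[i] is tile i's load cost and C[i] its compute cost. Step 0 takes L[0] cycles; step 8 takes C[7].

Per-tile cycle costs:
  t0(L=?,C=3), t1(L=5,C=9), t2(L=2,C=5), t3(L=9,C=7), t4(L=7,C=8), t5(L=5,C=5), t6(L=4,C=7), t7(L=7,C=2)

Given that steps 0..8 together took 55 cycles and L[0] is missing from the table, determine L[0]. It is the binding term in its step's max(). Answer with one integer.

L[0] = 3

step 0: dur = L[0]=? = L[0]  (unknown; binding)
step 1: dur = max(L[1]=5, C[0]=3) = 5
step 2: dur = max(L[2]=2, C[1]=9) = 9
step 3: dur = max(L[3]=9, C[2]=5) = 9
step 4: dur = max(L[4]=7, C[3]=7) = 7
step 5: dur = max(L[5]=5, C[4]=8) = 8
step 6: dur = max(L[6]=4, C[5]=5) = 5
step 7: dur = max(L[7]=7, C[6]=7) = 7
step 8: dur = C[7]=2 = 2
sum of known step durations = 52
dur[0] = total - known = 55 - 52 = 3
L[0] is the binding max in step 0, so L[0] = dur[0] = 3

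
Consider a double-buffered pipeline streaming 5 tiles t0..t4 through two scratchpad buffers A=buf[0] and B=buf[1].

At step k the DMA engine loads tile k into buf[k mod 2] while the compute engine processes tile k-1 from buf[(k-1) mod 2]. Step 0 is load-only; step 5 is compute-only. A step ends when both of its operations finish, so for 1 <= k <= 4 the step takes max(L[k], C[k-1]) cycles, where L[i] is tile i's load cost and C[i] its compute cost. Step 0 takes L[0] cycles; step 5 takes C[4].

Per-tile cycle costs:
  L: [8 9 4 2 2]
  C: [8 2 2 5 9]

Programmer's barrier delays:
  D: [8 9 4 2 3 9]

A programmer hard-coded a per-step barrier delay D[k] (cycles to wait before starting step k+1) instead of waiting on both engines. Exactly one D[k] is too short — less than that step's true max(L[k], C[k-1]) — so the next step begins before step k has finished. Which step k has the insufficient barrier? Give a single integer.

k=0 barrier L[0]=8→8c, D[0]=8 ok
k=1 barrier max(L[1]=9,C[0]=8)→9c, D[1]=9 ok
k=2 barrier max(L[2]=4,C[1]=2)→4c, D[2]=4 ok
k=3 barrier max(L[3]=2,C[2]=2)→2c, D[3]=2 ok
k=4 barrier max(L[4]=2,C[3]=5)→5c, D[4]=3 SHORT
k=5 barrier C[4]=9→9c, D[5]=9 ok

hazard at step 4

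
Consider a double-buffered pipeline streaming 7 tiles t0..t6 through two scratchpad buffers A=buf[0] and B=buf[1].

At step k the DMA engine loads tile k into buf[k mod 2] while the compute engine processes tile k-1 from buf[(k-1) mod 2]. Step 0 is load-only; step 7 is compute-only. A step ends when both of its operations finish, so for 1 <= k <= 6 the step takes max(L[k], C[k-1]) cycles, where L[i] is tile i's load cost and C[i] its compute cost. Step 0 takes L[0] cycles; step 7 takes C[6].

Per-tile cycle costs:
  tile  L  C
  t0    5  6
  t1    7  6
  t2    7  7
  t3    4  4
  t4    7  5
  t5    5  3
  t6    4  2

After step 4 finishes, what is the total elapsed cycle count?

end_cycle[4] = 33

  0. 5=5c; end=5; A:t0 B:-
  1. max(7,6)=7c; end=12; A:t0 B:t1
  2. max(7,6)=7c; end=19; A:t2 B:t1
  3. max(4,7)=7c; end=26; A:t2 B:t3
  4. max(7,4)=7c; end=33; A:t4 B:t3
  5. max(5,5)=5c; end=38; A:t4 B:t5
  6. max(4,3)=4c; end=42; A:t6 B:t5
  7. 2=2c; end=44; A:t6 B:t5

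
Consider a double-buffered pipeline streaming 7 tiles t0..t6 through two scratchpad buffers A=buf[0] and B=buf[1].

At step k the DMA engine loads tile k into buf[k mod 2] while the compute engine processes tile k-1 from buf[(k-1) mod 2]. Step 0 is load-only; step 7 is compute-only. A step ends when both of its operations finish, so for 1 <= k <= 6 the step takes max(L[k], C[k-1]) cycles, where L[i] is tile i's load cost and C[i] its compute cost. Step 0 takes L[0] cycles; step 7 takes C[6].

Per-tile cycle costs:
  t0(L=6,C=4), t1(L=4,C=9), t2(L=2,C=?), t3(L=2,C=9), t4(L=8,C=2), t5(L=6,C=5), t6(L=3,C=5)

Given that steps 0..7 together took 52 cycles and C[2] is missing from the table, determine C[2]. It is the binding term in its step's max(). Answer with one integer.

C[2] = 8

step 0: dur = L[0]=6 = 6
step 1: dur = max(L[1]=4, C[0]=4) = 4
step 2: dur = max(L[2]=2, C[1]=9) = 9
step 3: dur = max(L[3]=2, C[2]=?) = C[2]  (unknown; binding)
step 4: dur = max(L[4]=8, C[3]=9) = 9
step 5: dur = max(L[5]=6, C[4]=2) = 6
step 6: dur = max(L[6]=3, C[5]=5) = 5
step 7: dur = C[6]=5 = 5
sum of known step durations = 44
dur[3] = total - known = 52 - 44 = 8
C[2] is the binding max in step 3, so C[2] = dur[3] = 8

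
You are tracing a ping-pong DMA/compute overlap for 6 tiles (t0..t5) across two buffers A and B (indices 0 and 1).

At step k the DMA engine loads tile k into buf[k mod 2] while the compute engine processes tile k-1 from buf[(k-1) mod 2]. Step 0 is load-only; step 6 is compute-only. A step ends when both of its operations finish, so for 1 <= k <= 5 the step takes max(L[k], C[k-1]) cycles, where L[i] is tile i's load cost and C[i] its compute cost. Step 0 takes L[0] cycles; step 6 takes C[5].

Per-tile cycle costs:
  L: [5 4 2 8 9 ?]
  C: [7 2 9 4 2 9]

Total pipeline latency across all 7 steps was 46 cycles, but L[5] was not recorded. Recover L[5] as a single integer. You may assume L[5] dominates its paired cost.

L[5] = 5

step 0 = dur = L[0]=5 = 5
step 1 = dur = max(L[1]=4, C[0]=7) = 7
step 2 = dur = max(L[2]=2, C[1]=2) = 2
step 3 = dur = max(L[3]=8, C[2]=9) = 9
step 4 = dur = max(L[4]=9, C[3]=4) = 9
step 5 = dur = max(L[5]=?, C[4]=2) = L[5]  (unknown; binding)
step 6 = dur = C[5]=9 = 9
sum of known step durations = 41
dur[5] = total - known = 46 - 41 = 5
L[5] is the binding max in step 5, so L[5] = dur[5] = 5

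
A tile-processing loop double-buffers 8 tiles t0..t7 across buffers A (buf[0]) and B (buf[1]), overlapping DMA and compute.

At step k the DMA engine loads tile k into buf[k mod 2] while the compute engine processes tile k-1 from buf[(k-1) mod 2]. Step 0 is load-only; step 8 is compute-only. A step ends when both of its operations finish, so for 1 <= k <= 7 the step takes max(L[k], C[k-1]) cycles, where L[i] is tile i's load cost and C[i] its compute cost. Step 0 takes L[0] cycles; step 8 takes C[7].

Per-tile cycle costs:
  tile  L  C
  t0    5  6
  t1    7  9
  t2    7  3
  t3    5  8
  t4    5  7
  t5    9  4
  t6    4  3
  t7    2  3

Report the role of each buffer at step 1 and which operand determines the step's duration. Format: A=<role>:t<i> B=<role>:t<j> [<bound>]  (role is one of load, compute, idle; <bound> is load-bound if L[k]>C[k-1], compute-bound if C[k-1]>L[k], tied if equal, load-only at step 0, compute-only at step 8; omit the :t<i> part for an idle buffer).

step 1: A=compute:t0 B=load:t1 [load-bound]

k=0 load=t0/5c comp=- wait=5 total=5
k=1 load=t1/7c comp=t0/6c wait=7 total=12
k=2 load=t2/7c comp=t1/9c wait=9 total=21
k=3 load=t3/5c comp=t2/3c wait=5 total=26
k=4 load=t4/5c comp=t3/8c wait=8 total=34
k=5 load=t5/9c comp=t4/7c wait=9 total=43
k=6 load=t6/4c comp=t5/4c wait=4 total=47
k=7 load=t7/2c comp=t6/3c wait=3 total=50
k=8 load=- comp=t7/3c wait=3 total=53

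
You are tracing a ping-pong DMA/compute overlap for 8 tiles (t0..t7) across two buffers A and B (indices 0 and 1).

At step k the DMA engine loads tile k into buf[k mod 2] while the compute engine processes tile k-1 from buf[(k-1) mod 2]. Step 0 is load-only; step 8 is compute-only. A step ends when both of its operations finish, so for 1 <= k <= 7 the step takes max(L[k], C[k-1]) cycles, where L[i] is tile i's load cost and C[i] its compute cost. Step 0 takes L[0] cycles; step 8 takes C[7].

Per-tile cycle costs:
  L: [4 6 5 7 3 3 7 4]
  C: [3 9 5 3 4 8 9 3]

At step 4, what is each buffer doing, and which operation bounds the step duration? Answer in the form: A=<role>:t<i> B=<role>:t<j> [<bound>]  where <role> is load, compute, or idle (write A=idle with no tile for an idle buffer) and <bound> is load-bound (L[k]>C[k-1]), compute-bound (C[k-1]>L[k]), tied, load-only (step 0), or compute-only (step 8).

step 4: A=load:t4 B=compute:t3 [tied]

  0. 4=4c; end=4; A:t0 B:-
  1. max(6,3)=6c; end=10; A:t0 B:t1
  2. max(5,9)=9c; end=19; A:t2 B:t1
  3. max(7,5)=7c; end=26; A:t2 B:t3
  4. max(3,3)=3c; end=29; A:t4 B:t3
  5. max(3,4)=4c; end=33; A:t4 B:t5
  6. max(7,8)=8c; end=41; A:t6 B:t5
  7. max(4,9)=9c; end=50; A:t6 B:t7
  8. 3=3c; end=53; A:t6 B:t7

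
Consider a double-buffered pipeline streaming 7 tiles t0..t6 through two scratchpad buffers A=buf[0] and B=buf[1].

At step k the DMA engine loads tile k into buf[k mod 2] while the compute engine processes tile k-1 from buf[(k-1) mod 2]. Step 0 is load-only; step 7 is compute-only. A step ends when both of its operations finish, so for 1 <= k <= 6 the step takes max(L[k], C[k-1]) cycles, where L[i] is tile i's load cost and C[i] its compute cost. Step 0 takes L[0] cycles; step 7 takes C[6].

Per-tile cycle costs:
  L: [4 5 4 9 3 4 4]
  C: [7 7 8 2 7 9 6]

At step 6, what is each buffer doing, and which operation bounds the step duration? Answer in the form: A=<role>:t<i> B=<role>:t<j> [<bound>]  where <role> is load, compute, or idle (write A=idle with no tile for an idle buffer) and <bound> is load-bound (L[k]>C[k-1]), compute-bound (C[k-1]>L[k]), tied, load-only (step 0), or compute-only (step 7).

step 6: A=load:t6 B=compute:t5 [compute-bound]

  0. 4=4c; end=4; A:t0 B:-
  1. max(5,7)=7c; end=11; A:t0 B:t1
  2. max(4,7)=7c; end=18; A:t2 B:t1
  3. max(9,8)=9c; end=27; A:t2 B:t3
  4. max(3,2)=3c; end=30; A:t4 B:t3
  5. max(4,7)=7c; end=37; A:t4 B:t5
  6. max(4,9)=9c; end=46; A:t6 B:t5
  7. 6=6c; end=52; A:t6 B:t5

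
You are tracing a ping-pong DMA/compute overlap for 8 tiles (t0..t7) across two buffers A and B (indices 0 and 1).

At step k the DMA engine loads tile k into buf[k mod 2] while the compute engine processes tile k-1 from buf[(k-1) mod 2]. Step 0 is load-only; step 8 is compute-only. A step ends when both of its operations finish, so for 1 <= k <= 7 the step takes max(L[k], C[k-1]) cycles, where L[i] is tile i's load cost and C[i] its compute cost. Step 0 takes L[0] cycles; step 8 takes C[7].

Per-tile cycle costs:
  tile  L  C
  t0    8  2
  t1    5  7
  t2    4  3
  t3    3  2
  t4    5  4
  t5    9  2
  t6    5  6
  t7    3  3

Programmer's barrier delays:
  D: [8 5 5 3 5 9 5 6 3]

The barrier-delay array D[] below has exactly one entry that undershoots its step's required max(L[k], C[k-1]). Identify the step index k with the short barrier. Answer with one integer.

k=0 barrier L[0]=8→8c, D[0]=8 ok
k=1 barrier max(L[1]=5,C[0]=2)→5c, D[1]=5 ok
k=2 barrier max(L[2]=4,C[1]=7)→7c, D[2]=5 SHORT
k=3 barrier max(L[3]=3,C[2]=3)→3c, D[3]=3 ok
k=4 barrier max(L[4]=5,C[3]=2)→5c, D[4]=5 ok
k=5 barrier max(L[5]=9,C[4]=4)→9c, D[5]=9 ok
k=6 barrier max(L[6]=5,C[5]=2)→5c, D[6]=5 ok
k=7 barrier max(L[7]=3,C[6]=6)→6c, D[7]=6 ok
k=8 barrier C[7]=3→3c, D[8]=3 ok

hazard at step 2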